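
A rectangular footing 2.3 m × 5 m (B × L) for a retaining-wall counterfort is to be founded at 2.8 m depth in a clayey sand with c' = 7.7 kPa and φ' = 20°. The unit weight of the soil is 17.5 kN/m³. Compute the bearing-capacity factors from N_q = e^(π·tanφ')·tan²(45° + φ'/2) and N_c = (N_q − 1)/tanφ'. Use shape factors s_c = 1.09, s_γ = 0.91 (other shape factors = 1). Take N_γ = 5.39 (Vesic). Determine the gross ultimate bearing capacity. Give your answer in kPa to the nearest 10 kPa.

q_ult ≈ 540 kPa

tan20° = 0.364, so N_q = e^(π×0.364)·tan²(55°) = 3.138 × 2.04 = 6.4.
N_c = (6.4 − 1)/tan20° = 14.83.
Overburden at base level: q = 17.5 × 2.8 = 49 kPa.
Cohesion term c·N_c·s_c = 7.7 × 14.835 × 1.09 = 124.51 kPa; surcharge term q·N_q = 49 × 6.3994 = 313.57 kPa; self-weight term 0.5·γ·B·N_γ·s_γ = 0.5 × 17.5 × 2.3 × 5.39 × 0.91 = 98.711 kPa.
q_ult = 124.51 + 313.57 + 98.711 = 536.79 kPa.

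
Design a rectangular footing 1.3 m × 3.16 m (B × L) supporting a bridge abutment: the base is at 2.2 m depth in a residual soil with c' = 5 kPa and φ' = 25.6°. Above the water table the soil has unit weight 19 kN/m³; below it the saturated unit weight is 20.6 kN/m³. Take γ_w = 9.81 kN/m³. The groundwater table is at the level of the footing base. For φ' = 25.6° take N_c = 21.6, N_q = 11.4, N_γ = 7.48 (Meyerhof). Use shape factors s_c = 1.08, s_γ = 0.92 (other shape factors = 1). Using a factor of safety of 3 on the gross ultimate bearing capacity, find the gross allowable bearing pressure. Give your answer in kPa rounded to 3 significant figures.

q_all ≈ 214 kPa

q = γ·D_f = 19 × 2.2 = 41.8 kPa.
For the ½γBN_γ term take γ' = 20.6 − 9.81 = 10.79 kN/m³ (soil below base is submerged).
c·N_c·s_c = 5 × 21.6 × 1.08 = 116.64 kPa
q·N_q = 41.8 × 11.4 = 476.52 kPa
0.5·γ·B·N_γ·s_γ = 0.5 × 10.79 × 1.3 × 7.48 × 0.92 = 48.264 kPa
q_ult = 116.64 + 476.52 + 48.264 = 641.42 kPa.
q_all = 641.42 / 3 = 213.81 kPa.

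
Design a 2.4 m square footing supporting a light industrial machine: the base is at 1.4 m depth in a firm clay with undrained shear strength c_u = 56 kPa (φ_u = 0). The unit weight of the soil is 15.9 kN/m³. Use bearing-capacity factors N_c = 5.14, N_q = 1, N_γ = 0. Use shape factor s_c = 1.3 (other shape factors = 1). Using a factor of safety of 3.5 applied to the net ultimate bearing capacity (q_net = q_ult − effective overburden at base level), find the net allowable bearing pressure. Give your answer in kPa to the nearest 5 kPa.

q_all(net) ≈ 105 kPa

Overburden at base level: q = 15.9 × 1.4 = 22.26 kPa.
Cohesion term c·N_c·s_c = 56 × 5.14 × 1.3 = 374.19 kPa; surcharge term q·N_q = 22.26 × 1 = 22.26 kPa.
q_ult = 374.19 + 22.26 = 396.45 kPa.
Net ultimate: q_net = 396.45 − 22.26 = 374.19 kPa.
q_all(net) = 374.19 / 3.5 = 106.91 kPa.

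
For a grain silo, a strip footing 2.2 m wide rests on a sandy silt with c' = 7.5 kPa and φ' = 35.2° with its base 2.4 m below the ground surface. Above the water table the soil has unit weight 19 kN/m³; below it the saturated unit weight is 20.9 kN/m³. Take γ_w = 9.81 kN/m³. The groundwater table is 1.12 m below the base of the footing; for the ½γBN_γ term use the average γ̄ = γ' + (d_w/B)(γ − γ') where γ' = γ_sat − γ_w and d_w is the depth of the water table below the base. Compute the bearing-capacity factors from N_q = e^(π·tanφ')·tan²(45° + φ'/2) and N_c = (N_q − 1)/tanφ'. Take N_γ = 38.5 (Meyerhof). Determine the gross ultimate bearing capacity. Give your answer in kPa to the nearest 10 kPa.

tan35.2° = 0.7054, so N_q = e^(π×0.7054)·tan²(62.6°) = 9.172 × 3.722 = 34.14.
N_c = (34.14 − 1)/tan35.2° = 46.97.
q = γ·D_f = 19 × 2.4 = 45.6 kPa.
γ' = 11.09 kN/m³; averaging over the depth B below the base, γ̄ = γ' + (d_w/B)(γ − γ') = 15.117 kN/m³.
c·N_c = 7.5 × 46.973 = 352.3 kPa
q·N_q = 45.6 × 34.136 = 1556.6 kPa
0.5·γ·B·N_γ = 0.5 × 15.117 × 2.2 × 38.5 = 640.2 kPa
q_ult = 352.3 + 1556.6 + 640.2 = 2549.1 kPa.

q_ult ≈ 2550 kPa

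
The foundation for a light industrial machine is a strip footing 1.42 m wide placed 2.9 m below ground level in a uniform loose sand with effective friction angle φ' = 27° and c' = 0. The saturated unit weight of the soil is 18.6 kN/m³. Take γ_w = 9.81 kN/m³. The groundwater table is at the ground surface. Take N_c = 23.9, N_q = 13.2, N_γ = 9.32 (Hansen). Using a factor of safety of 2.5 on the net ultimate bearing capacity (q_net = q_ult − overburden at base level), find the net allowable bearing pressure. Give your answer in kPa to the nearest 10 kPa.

q_all(net) ≈ 150 kPa

Water table at ground surface, so effective unit weight γ' = 18.6 − 9.81 = 8.79 kN/m³ is used throughout; overburden q = 8.79 × 2.9 = 25.491 kPa; the same γ' applies in the ½γBN_γ term.
Surcharge term q·N_q = 25.491 × 13.2 = 336.48 kPa; self-weight term 0.5·γ·B·N_γ = 0.5 × 8.79 × 1.42 × 9.32 = 58.165 kPa.
q_ult = 336.48 + 58.165 = 394.65 kPa.
q_net = 394.65 − 25.491 = 369.16 kPa.
q_all(net) = 369.16 / 2.5 = 147.66 kPa.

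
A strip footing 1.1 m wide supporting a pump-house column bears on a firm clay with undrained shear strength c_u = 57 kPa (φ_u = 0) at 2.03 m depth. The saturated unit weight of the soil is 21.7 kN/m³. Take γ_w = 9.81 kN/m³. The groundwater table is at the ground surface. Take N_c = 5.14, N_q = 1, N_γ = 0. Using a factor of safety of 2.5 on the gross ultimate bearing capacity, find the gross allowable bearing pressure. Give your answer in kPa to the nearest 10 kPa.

With the water table at the surface the whole profile is submerged: γ' = 21.7 − 9.81 = 11.89 kN/m³, so q = γ'·D_f = 24.137 kPa.
q_ult = c·N_c + q·N_q
     = 57 × 5.14 + 24.137 × 1
     = 292.98 + 24.137 = 317.12 kPa.
q_all = 317.12 / 2.5 = 126.85 kPa.

q_all ≈ 130 kPa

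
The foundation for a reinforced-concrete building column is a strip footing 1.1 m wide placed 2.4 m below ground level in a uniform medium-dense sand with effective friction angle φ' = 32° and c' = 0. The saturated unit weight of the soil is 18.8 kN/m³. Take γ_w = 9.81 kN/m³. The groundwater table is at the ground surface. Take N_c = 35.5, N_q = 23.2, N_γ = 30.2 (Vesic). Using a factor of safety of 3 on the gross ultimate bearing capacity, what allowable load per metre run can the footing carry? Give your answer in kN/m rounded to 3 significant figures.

≈ 238 kN/m

With the water table at the surface the whole profile is submerged: γ' = 18.8 − 9.81 = 8.99 kN/m³, so q = γ'·D_f = 21.576 kPa; the same γ' applies in the ½γBN_γ term.
q_ult = q·N_q + 0.5·γ·B·N_γ
     = 21.576 × 23.2 + 0.5 × 8.99 × 1.1 × 30.2
     = 500.56 + 149.32 = 649.89 kPa.
Gross allowable pressure q_all = 649.89 / 3 = 216.63 kPa.
Allowable wall load = q_all × B = 216.63 × 1.1 = 238.29 kN per metre run.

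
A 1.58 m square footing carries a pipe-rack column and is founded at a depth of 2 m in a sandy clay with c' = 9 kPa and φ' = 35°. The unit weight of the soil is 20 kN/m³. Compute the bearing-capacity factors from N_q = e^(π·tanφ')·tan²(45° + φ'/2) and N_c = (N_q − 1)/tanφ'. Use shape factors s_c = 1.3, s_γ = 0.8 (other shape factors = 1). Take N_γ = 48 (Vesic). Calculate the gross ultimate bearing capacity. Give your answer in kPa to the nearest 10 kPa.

tan35° = 0.7002, so N_q = e^(π×0.7002)·tan²(62.5°) = 9.023 × 3.69 = 33.3.
N_c = (33.3 − 1)/tan35° = 46.12.
Effective surcharge at the founding depth q = γ·D_f = 20 × 2 = 40 kPa.
q_ult = c·N_c·s_c + q·N_q + 0.5·γ·B·N_γ·s_γ
     = 9 × 46.124 × 1.3 + 40 × 33.296 + 0.5 × 20 × 1.58 × 48 × 0.8
     = 539.65 + 1331.8 + 606.72 = 2478.2 kPa.

q_ult ≈ 2480 kPa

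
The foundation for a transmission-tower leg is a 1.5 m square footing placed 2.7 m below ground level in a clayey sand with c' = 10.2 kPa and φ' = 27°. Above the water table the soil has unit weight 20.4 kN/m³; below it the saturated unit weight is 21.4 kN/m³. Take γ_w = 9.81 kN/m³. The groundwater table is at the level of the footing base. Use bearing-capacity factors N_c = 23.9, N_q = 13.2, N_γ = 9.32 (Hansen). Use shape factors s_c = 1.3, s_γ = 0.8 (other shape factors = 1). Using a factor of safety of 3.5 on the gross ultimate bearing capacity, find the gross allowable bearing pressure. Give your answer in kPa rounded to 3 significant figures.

Overburden at base level: q = 20.4 × 2.7 = 55.08 kPa.
Below the base the soil is submerged, so the ½γBN_γ term uses γ' = 21.4 − 9.81 = 11.59 kN/m³.
Cohesion term c·N_c·s_c = 10.2 × 23.9 × 1.3 = 316.91 kPa; surcharge term q·N_q = 55.08 × 13.2 = 727.06 kPa; self-weight term 0.5·γ·B·N_γ·s_γ = 0.5 × 11.59 × 1.5 × 9.32 × 0.8 = 64.811 kPa.
q_ult = 316.91 + 727.06 + 64.811 = 1108.8 kPa.
q_all = 1108.8 / 3.5 = 316.79 kPa.

q_all ≈ 317 kPa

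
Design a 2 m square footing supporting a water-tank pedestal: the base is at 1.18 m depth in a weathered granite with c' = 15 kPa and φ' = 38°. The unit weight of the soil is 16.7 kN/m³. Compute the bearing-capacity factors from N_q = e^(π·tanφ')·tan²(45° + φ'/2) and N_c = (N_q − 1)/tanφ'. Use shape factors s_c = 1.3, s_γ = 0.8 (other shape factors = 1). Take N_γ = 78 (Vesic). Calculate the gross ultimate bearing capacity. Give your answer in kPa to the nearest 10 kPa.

tan38° = 0.7813, so N_q = e^(π×0.7813)·tan²(64°) = 11.64 × 4.204 = 48.93.
N_c = (48.93 − 1)/tan38° = 61.35.
Overburden at base level: q = 16.7 × 1.18 = 19.706 kPa.
Cohesion term c·N_c·s_c = 15 × 61.352 × 1.3 = 1196.4 kPa; surcharge term q·N_q = 19.706 × 48.933 = 964.28 kPa; self-weight term 0.5·γ·B·N_γ·s_γ = 0.5 × 16.7 × 2 × 78 × 0.8 = 1042.1 kPa.
q_ult = 1196.4 + 964.28 + 1042.1 = 3202.7 kPa.

q_ult ≈ 3200 kPa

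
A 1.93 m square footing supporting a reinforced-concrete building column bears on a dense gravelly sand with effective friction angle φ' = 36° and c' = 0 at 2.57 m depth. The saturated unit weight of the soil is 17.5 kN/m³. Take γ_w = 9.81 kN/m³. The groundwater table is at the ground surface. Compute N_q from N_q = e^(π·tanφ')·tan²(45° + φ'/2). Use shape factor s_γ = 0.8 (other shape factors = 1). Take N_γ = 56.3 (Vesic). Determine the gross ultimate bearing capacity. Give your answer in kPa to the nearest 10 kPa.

tan36° = 0.7265, so N_q = e^(π×0.7265)·tan²(63°) = 9.801 × 3.852 = 37.75.
γ' = 17.5 − 9.81 = 7.69 kN/m³ (submerged throughout). q = 7.69 × 2.57 = 19.763 kPa; the same γ' applies in the ½γBN_γ term.
q·N_q = 19.763 × 37.752 = 746.11 kPa
0.5·γ·B·N_γ·s_γ = 0.5 × 7.69 × 1.93 × 56.3 × 0.8 = 334.24 kPa
q_ult = 746.11 + 334.24 = 1080.3 kPa.

q_ult ≈ 1080 kPa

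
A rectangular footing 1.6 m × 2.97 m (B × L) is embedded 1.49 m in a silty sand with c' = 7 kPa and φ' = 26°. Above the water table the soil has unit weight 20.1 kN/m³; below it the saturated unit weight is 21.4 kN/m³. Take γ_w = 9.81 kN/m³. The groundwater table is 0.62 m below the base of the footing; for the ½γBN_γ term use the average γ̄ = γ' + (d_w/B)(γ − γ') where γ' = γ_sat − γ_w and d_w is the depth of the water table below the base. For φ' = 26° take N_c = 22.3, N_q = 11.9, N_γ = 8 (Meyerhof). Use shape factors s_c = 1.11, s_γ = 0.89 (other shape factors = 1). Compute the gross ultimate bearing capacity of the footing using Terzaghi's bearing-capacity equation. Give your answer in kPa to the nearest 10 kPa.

q_ult ≈ 610 kPa

Overburden at base level: q = 20.1 × 1.49 = 29.949 kPa.
The water table is 0.62 m below the base (< B = 1.6 m), so the ½γBN_γ term uses γ̄ = γ' + (d_w/B)(γ − γ') = 11.59 + (0.62/1.6)(20.1 − 11.59) = 14.888 kN/m³.
Cohesion term c·N_c·s_c = 7 × 22.3 × 1.11 = 173.27 kPa; surcharge term q·N_q = 29.949 × 11.9 = 356.39 kPa; self-weight term 0.5·γ·B·N_γ·s_γ = 0.5 × 14.888 × 1.6 × 8 × 0.89 = 84.8 kPa.
q_ult = 173.27 + 356.39 + 84.8 = 614.46 kPa.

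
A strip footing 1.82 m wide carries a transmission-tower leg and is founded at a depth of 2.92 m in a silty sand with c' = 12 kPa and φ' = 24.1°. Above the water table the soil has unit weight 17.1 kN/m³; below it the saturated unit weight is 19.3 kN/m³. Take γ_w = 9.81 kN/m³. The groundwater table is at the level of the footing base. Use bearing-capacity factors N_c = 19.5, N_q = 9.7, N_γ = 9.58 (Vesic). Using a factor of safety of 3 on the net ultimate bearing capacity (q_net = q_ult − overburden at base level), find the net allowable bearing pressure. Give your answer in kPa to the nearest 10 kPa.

q_all(net) ≈ 250 kPa

Overburden at base level: q = 17.1 × 2.92 = 49.932 kPa.
Below the base the soil is submerged, so the ½γBN_γ term uses γ' = 19.3 − 9.81 = 9.49 kN/m³.
Cohesion term c·N_c = 12 × 19.5 = 234 kPa; surcharge term q·N_q = 49.932 × 9.7 = 484.34 kPa; self-weight term 0.5·γ·B·N_γ = 0.5 × 9.49 × 1.82 × 9.58 = 82.732 kPa.
q_ult = 234 + 484.34 + 82.732 = 801.07 kPa.
q_net = 801.07 − 49.932 = 751.14 kPa.
q_all(net) = 751.14 / 3 = 250.38 kPa.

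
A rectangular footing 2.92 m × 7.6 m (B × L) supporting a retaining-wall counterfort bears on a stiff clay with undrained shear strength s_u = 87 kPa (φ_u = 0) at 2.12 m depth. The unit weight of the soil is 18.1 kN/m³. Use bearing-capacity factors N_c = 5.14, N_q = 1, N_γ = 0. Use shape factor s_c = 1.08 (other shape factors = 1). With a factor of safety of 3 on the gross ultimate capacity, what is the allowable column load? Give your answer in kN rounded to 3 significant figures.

Effective surcharge at the founding depth q = γ·D_f = 18.1 × 2.12 = 38.372 kPa.
q_ult = c·N_c·s_c + q·N_q
     = 87 × 5.14 × 1.08 + 38.372 × 1
     = 482.95 + 38.372 = 521.33 kPa.
Gross allowable pressure q_all = 521.33 / 3 = 173.78 kPa.
Footing area = 22.192 m², so allowable column load = 173.78 × 22.192 = 3856.4 kN.

P_all ≈ 3860 kN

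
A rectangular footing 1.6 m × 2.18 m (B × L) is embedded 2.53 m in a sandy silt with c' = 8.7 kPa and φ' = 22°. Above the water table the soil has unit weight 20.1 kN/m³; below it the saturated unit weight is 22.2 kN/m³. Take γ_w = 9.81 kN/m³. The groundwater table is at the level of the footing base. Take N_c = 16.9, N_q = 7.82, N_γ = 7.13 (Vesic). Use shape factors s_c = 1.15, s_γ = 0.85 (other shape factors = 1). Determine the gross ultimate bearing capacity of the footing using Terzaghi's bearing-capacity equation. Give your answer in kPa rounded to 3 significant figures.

Overburden at base level: q = 20.1 × 2.53 = 50.853 kPa.
Below the base the soil is submerged, so the ½γBN_γ term uses γ' = 22.2 − 9.81 = 12.39 kN/m³.
Cohesion term c·N_c·s_c = 8.7 × 16.9 × 1.15 = 169.08 kPa; surcharge term q·N_q = 50.853 × 7.82 = 397.67 kPa; self-weight term 0.5·γ·B·N_γ·s_γ = 0.5 × 12.39 × 1.6 × 7.13 × 0.85 = 60.072 kPa.
q_ult = 169.08 + 397.67 + 60.072 = 626.83 kPa.

q_ult ≈ 627 kPa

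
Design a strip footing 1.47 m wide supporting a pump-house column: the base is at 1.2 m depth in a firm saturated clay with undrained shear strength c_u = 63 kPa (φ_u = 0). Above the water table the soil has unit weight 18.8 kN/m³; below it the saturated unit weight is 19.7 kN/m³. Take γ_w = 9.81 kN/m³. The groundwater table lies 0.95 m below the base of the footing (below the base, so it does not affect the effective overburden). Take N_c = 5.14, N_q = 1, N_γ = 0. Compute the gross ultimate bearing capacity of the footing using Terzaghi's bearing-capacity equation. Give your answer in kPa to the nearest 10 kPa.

q_ult ≈ 350 kPa

Effective surcharge at the founding depth q = γ·D_f = 18.8 × 1.2 = 22.56 kPa.
q_ult = c·N_c + q·N_q
     = 63 × 5.14 + 22.56 × 1
     = 323.82 + 22.56 = 346.38 kPa.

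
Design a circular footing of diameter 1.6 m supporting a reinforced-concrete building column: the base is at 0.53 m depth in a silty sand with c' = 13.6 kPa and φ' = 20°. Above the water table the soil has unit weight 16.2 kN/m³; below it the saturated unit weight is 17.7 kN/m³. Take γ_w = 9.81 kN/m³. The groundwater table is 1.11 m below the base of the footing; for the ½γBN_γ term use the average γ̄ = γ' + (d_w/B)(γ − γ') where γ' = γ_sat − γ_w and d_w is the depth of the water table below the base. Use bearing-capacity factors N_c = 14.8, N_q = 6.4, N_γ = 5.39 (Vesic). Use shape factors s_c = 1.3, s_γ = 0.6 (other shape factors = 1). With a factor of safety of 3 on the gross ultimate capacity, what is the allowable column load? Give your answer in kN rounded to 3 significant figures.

Overburden at base level: q = 16.2 × 0.53 = 8.586 kPa.
The water table is 1.11 m below the base (< B = 1.6 m), so the ½γBN_γ term uses γ̄ = γ' + (d_w/B)(γ − γ') = 7.89 + (1.11/1.6)(16.2 − 7.89) = 13.655 kN/m³.
Cohesion term c·N_c·s_c = 13.6 × 14.8 × 1.3 = 261.66 kPa; surcharge term q·N_q = 8.586 × 6.4 = 54.95 kPa; self-weight term 0.5·γ·B·N_γ·s_γ = 0.5 × 13.655 × 1.6 × 5.39 × 0.6 = 35.328 kPa.
q_ult = 261.66 + 54.95 + 35.328 = 351.94 kPa.
Gross allowable pressure q_all = 351.94 / 3 = 117.31 kPa.
Footing area = 2.0106 m², so allowable column load = 117.31 × 2.0106 = 235.87 kN.

P_all ≈ 236 kN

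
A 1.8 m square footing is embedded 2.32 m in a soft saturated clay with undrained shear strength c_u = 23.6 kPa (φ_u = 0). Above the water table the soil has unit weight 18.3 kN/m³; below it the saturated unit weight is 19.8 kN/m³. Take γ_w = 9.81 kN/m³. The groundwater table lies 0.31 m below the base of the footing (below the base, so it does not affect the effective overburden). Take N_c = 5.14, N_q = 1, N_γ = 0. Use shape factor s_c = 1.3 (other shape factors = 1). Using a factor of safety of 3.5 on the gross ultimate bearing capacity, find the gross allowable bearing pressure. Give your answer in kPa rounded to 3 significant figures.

q_all ≈ 57.2 kPa

Overburden at base level: q = 18.3 × 2.32 = 42.456 kPa.
Cohesion term c·N_c·s_c = 23.6 × 5.14 × 1.3 = 157.7 kPa; surcharge term q·N_q = 42.456 × 1 = 42.456 kPa.
q_ult = 157.7 + 42.456 = 200.15 kPa.
q_all = 200.15 / 3.5 = 57.186 kPa.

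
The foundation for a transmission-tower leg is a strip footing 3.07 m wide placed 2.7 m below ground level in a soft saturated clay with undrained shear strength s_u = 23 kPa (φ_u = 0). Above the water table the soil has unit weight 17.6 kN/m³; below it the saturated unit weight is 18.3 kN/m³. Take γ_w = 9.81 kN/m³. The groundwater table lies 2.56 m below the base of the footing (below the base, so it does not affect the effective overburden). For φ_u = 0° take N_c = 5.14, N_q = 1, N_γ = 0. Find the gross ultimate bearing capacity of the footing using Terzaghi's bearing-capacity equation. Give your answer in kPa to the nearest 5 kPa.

q_ult ≈ 165 kPa

Overburden at base level: q = 17.6 × 2.7 = 47.52 kPa.
Cohesion term c·N_c = 23 × 5.14 = 118.22 kPa; surcharge term q·N_q = 47.52 × 1 = 47.52 kPa.
q_ult = 118.22 + 47.52 = 165.74 kPa.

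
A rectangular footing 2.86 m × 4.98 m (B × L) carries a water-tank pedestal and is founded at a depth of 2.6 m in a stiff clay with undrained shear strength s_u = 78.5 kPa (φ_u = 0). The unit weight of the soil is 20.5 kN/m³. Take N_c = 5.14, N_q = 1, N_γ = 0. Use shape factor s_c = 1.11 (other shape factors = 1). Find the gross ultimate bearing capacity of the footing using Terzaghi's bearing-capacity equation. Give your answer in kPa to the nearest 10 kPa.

Effective surcharge at the founding depth q = γ·D_f = 20.5 × 2.6 = 53.3 kPa.
q_ult = c·N_c·s_c + q·N_q
     = 78.5 × 5.14 × 1.11 + 53.3 × 1
     = 447.87 + 53.3 = 501.17 kPa.

q_ult ≈ 500 kPa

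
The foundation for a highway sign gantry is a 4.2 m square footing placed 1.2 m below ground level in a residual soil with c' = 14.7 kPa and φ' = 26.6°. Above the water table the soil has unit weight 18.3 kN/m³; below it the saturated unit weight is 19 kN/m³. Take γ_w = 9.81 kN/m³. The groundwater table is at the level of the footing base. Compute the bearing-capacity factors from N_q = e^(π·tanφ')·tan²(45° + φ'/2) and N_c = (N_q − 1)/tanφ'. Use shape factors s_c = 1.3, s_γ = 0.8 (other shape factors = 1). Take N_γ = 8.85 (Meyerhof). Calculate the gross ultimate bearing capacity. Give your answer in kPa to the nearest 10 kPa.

tan26.6° = 0.5008, so N_q = e^(π×0.5008)·tan²(58.3°) = 4.822 × 2.622 = 12.64.
N_c = (12.64 − 1)/tan26.6° = 23.25.
Overburden at base level: q = 18.3 × 1.2 = 21.96 kPa.
Below the base the soil is submerged, so the ½γBN_γ term uses γ' = 19 − 9.81 = 9.19 kN/m³.
Cohesion term c·N_c·s_c = 14.7 × 23.247 × 1.3 = 444.26 kPa; surcharge term q·N_q = 21.96 × 12.641 = 277.61 kPa; self-weight term 0.5·γ·B·N_γ·s_γ = 0.5 × 9.19 × 4.2 × 8.85 × 0.8 = 136.64 kPa.
q_ult = 444.26 + 277.61 + 136.64 = 858.5 kPa.

q_ult ≈ 860 kPa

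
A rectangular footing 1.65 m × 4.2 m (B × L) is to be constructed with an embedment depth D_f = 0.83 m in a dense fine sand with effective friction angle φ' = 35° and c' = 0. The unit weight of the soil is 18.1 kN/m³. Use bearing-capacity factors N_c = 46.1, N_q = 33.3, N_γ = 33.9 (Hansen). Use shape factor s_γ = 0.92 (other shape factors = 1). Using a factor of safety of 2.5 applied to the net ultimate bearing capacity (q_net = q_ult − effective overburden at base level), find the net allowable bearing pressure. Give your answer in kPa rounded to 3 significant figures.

q_all(net) ≈ 380 kPa

q = γ·D_f = 18.1 × 0.83 = 15.023 kPa.
q·N_q = 15.023 × 33.3 = 500.27 kPa
0.5·γ·B·N_γ·s_γ = 0.5 × 18.1 × 1.65 × 33.9 × 0.92 = 465.71 kPa
q_ult = 500.27 + 465.71 = 965.98 kPa.
Net ultimate: q_net = 965.98 − 15.023 = 950.96 kPa.
q_all(net) = 950.96 / 2.5 = 380.38 kPa.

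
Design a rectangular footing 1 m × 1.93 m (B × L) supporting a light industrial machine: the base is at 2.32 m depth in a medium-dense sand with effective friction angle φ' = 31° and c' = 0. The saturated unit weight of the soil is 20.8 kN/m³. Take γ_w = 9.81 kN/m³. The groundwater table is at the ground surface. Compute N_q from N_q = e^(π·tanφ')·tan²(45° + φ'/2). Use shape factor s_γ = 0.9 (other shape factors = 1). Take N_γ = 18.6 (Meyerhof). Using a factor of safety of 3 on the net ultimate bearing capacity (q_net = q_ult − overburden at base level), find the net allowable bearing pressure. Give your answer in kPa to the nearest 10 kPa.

q_all(net) ≈ 200 kPa

N_q = e^(π·tan31°)·tan²(60.5°) = 20.63.
γ' = 20.8 − 9.81 = 10.99 kN/m³ (submerged throughout). q = 10.99 × 2.32 = 25.497 kPa; the same γ' applies in the ½γBN_γ term.
q·N_q = 25.497 × 20.631 = 526.02 kPa
0.5·γ·B·N_γ·s_γ = 0.5 × 10.99 × 1 × 18.6 × 0.9 = 91.986 kPa
q_ult = 526.02 + 91.986 = 618.01 kPa.
q_net = 618.01 − 25.497 = 592.51 kPa.
q_all(net) = 592.51 / 3 = 197.5 kPa.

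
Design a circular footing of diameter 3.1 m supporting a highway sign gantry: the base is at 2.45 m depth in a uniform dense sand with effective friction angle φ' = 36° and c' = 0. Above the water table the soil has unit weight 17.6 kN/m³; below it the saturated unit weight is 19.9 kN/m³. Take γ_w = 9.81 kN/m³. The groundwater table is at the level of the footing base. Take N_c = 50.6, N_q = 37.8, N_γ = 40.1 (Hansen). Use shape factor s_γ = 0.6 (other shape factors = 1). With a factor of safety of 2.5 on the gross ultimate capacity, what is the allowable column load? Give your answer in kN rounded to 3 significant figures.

P_all ≈ 6060 kN

q = γ·D_f = 17.6 × 2.45 = 43.12 kPa.
For the ½γBN_γ term take γ' = 19.9 − 9.81 = 10.09 kN/m³ (soil below base is submerged).
q·N_q = 43.12 × 37.8 = 1629.9 kPa
0.5·γ·B·N_γ·s_γ = 0.5 × 10.09 × 3.1 × 40.1 × 0.6 = 376.29 kPa
q_ult = 1629.9 + 376.29 = 2006.2 kPa.
Gross allowable pressure q_all = 2006.2 / 2.5 = 802.49 kPa.
Footing area = 7.5477 m², so allowable column load = 802.49 × 7.5477 = 6056.9 kN.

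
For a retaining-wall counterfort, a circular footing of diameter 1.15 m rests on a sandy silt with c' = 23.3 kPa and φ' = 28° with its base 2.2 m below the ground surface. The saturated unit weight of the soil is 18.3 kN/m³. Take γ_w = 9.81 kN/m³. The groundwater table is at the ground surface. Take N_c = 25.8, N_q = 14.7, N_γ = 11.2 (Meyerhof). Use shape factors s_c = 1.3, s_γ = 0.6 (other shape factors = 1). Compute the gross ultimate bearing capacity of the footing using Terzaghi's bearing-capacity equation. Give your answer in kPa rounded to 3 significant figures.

Water table at ground surface, so effective unit weight γ' = 18.3 − 9.81 = 8.49 kN/m³ is used throughout; overburden q = 8.49 × 2.2 = 18.678 kPa; the same γ' applies in the ½γBN_γ term.
Cohesion term c·N_c·s_c = 23.3 × 25.8 × 1.3 = 781.48 kPa; surcharge term q·N_q = 18.678 × 14.7 = 274.57 kPa; self-weight term 0.5·γ·B·N_γ·s_γ = 0.5 × 8.49 × 1.15 × 11.2 × 0.6 = 32.805 kPa.
q_ult = 781.48 + 274.57 + 32.805 = 1088.9 kPa.

q_ult ≈ 1090 kPa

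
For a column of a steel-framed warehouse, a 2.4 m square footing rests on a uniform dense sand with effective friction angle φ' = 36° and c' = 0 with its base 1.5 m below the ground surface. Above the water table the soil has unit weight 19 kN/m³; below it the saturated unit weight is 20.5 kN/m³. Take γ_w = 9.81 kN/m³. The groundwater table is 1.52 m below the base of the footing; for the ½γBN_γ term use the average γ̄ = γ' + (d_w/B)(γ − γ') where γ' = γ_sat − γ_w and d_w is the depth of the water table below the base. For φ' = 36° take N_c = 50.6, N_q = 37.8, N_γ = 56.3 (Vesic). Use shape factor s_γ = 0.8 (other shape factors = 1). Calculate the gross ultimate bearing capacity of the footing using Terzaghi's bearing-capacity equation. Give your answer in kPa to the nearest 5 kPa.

Effective surcharge at the founding depth q = γ·D_f = 19 × 1.5 = 28.5 kPa.
With d_w = 1.52 m < B, γ̄ = 10.69 + (1.52/2.4) × (19 − 10.69) = 15.953 kN/m³.
q_ult = q·N_q + 0.5·γ·B·N_γ·s_γ
     = 28.5 × 37.8 + 0.5 × 15.953 × 2.4 × 56.3 × 0.8
     = 1077.3 + 862.23 = 1939.5 kPa.

q_ult ≈ 1940 kPa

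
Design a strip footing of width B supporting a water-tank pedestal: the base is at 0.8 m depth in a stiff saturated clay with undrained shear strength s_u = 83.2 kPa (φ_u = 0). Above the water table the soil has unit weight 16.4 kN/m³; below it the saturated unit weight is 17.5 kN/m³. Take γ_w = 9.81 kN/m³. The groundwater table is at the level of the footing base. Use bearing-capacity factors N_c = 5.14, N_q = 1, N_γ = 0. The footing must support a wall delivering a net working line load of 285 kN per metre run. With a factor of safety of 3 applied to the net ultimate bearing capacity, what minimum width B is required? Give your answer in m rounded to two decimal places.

Overburden at base level: q = 16.4 × 0.8 = 13.12 kPa.
Cohesion term c·N_c = 83.2 × 5.14 = 427.65 kPa; surcharge term q·N_q = 13.12 × 1 = 13.12 kPa.
q_ult = 427.65 + 13.12 = 440.77 kPa.
For φ = 0 the ½γBN_γ term vanishes, so q_ult is independent of B. q_net = 440.77 − 13.12 = 427.65 kPa; q_all(net) = 427.65/3 = 142.55 kPa.
Required width B = w / q_all(net) = 285 / 142.55 = 1.999 m.

B = 2.00 m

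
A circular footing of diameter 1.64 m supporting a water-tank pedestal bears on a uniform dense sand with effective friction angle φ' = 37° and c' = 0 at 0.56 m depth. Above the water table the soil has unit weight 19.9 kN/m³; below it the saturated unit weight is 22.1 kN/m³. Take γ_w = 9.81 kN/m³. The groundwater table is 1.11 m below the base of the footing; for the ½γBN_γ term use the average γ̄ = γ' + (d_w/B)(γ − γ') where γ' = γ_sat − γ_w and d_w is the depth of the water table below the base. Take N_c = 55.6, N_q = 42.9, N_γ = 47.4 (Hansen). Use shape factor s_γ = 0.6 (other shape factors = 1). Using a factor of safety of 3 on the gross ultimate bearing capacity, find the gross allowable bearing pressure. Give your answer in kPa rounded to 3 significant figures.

q_all ≈ 295 kPa

Effective surcharge at the founding depth q = γ·D_f = 19.9 × 0.56 = 11.144 kPa.
With d_w = 1.11 m < B, γ̄ = 12.29 + (1.11/1.64) × (19.9 − 12.29) = 17.441 kN/m³.
q_ult = q·N_q + 0.5·γ·B·N_γ·s_γ
     = 11.144 × 42.9 + 0.5 × 17.441 × 1.64 × 47.4 × 0.6
     = 478.08 + 406.73 = 884.81 kPa.
q_all = 884.81 / 3 = 294.94 kPa.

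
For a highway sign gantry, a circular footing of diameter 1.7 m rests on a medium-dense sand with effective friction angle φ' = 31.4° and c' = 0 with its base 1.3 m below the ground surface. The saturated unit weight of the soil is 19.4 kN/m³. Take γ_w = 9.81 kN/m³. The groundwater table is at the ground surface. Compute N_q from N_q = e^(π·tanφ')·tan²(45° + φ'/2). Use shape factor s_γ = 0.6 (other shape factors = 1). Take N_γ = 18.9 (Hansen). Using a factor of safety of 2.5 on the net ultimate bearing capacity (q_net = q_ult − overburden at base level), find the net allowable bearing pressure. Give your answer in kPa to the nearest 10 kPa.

q_all(net) ≈ 140 kPa

N_q = e^(π·tan31.4°)·tan²(60.7°) = 21.61.
With the water table at the surface the whole profile is submerged: γ' = 19.4 − 9.81 = 9.59 kN/m³, so q = γ'·D_f = 12.467 kPa; the same γ' applies in the ½γBN_γ term.
q_ult = q·N_q + 0.5·γ·B·N_γ·s_γ
     = 12.467 × 21.608 + 0.5 × 9.59 × 1.7 × 18.9 × 0.6
     = 269.39 + 92.438 = 361.83 kPa.
q_net = 361.83 − 12.467 = 349.36 kPa.
q_all(net) = 349.36 / 2.5 = 139.75 kPa.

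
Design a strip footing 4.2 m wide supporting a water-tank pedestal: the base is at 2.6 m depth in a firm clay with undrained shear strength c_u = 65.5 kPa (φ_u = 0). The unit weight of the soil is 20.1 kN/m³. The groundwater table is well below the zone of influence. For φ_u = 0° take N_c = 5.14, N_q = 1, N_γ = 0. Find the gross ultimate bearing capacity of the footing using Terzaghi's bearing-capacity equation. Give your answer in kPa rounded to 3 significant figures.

q_ult ≈ 389 kPa

q = γ·D_f = 20.1 × 2.6 = 52.26 kPa.
c·N_c = 65.5 × 5.14 = 336.67 kPa
q·N_q = 52.26 × 1 = 52.26 kPa
q_ult = 336.67 + 52.26 = 388.93 kPa.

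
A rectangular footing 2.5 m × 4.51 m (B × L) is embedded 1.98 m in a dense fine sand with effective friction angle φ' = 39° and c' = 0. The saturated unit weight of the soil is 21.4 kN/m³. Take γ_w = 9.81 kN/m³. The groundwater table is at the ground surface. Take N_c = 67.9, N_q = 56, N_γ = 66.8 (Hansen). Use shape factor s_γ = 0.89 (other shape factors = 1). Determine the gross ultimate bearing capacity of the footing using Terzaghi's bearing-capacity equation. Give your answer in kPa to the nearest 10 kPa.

q_ult ≈ 2150 kPa

γ' = 21.4 − 9.81 = 11.59 kN/m³ (submerged throughout). q = 11.59 × 1.98 = 22.948 kPa; the same γ' applies in the ½γBN_γ term.
q·N_q = 22.948 × 56 = 1285.1 kPa
0.5·γ·B·N_γ·s_γ = 0.5 × 11.59 × 2.5 × 66.8 × 0.89 = 861.31 kPa
q_ult = 1285.1 + 861.31 = 2146.4 kPa.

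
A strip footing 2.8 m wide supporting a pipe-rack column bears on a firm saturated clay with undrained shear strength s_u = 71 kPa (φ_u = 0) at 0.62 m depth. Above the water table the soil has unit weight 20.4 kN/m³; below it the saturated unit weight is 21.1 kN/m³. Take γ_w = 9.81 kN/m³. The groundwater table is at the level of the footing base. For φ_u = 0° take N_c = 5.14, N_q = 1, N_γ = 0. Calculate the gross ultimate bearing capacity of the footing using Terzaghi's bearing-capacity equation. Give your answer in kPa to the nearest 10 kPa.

q_ult ≈ 380 kPa

q = γ·D_f = 20.4 × 0.62 = 12.648 kPa.
c·N_c = 71 × 5.14 = 364.94 kPa
q·N_q = 12.648 × 1 = 12.648 kPa
q_ult = 364.94 + 12.648 = 377.59 kPa.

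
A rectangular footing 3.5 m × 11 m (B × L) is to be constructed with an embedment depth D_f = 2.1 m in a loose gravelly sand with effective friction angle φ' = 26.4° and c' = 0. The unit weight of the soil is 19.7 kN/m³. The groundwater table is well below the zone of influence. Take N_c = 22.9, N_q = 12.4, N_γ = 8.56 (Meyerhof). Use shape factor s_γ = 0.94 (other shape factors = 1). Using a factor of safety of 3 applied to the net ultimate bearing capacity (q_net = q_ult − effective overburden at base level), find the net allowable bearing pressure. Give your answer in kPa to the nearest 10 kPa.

q = γ·D_f = 19.7 × 2.1 = 41.37 kPa.
q·N_q = 41.37 × 12.4 = 512.99 kPa
0.5·γ·B·N_γ·s_γ = 0.5 × 19.7 × 3.5 × 8.56 × 0.94 = 277.4 kPa
q_ult = 512.99 + 277.4 = 790.39 kPa.
Net ultimate: q_net = 790.39 − 41.37 = 749.02 kPa.
q_all(net) = 749.02 / 3 = 249.67 kPa.

q_all(net) ≈ 250 kPa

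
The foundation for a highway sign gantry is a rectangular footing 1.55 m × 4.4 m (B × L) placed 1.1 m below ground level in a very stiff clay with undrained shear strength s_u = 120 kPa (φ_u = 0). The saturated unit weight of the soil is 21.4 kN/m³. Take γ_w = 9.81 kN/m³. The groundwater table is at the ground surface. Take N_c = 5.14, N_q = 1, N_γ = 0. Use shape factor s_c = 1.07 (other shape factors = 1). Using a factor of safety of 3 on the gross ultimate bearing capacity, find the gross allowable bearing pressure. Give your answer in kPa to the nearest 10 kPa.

With the water table at the surface the whole profile is submerged: γ' = 21.4 − 9.81 = 11.59 kN/m³, so q = γ'·D_f = 12.749 kPa.
q_ult = c·N_c·s_c + q·N_q
     = 120 × 5.14 × 1.07 + 12.749 × 1
     = 659.98 + 12.749 = 672.73 kPa.
q_all = 672.73 / 3 = 224.24 kPa.

q_all ≈ 220 kPa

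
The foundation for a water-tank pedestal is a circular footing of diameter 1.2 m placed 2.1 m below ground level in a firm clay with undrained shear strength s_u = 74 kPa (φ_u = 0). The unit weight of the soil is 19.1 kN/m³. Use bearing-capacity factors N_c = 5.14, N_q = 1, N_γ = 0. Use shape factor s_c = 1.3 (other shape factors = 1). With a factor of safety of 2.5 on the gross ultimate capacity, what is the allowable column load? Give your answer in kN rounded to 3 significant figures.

Effective surcharge at the founding depth q = γ·D_f = 19.1 × 2.1 = 40.11 kPa.
q_ult = c·N_c·s_c + q·N_q
     = 74 × 5.14 × 1.3 + 40.11 × 1
     = 494.47 + 40.11 = 534.58 kPa.
Gross allowable pressure q_all = 534.58 / 2.5 = 213.83 kPa.
Footing area = 1.131 m², so allowable column load = 213.83 × 1.131 = 241.84 kN.

P_all ≈ 242 kN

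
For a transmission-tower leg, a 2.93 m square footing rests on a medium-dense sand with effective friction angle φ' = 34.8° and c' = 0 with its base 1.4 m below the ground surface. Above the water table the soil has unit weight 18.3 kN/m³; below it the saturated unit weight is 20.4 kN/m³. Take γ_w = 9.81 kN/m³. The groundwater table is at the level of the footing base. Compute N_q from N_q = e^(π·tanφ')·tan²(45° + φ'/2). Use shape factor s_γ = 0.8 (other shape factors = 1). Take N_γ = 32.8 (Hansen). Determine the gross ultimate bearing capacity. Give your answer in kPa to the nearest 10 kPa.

tan34.8° = 0.695, so N_q = e^(π×0.695)·tan²(62.4°) = 8.877 × 3.659 = 32.48.
Overburden at base level: q = 18.3 × 1.4 = 25.62 kPa.
Below the base the soil is submerged, so the ½γBN_γ term uses γ' = 20.4 − 9.81 = 10.59 kN/m³.
Surcharge term q·N_q = 25.62 × 32.48 = 832.14 kPa; self-weight term 0.5·γ·B·N_γ·s_γ = 0.5 × 10.59 × 2.93 × 32.8 × 0.8 = 407.1 kPa.
q_ult = 832.14 + 407.1 = 1239.2 kPa.

q_ult ≈ 1240 kPa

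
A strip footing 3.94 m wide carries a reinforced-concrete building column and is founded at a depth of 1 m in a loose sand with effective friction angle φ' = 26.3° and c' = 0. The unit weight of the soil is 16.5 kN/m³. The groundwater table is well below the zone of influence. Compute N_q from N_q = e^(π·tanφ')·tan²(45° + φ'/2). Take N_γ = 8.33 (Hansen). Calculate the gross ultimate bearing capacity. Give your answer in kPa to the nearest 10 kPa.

tan26.3° = 0.4942, so N_q = e^(π×0.4942)·tan²(58.15°) = 4.724 × 2.591 = 12.24.
Overburden at base level: q = 16.5 × 1 = 16.5 kPa.
Surcharge term q·N_q = 16.5 × 12.241 = 201.97 kPa; self-weight term 0.5·γ·B·N_γ = 0.5 × 16.5 × 3.94 × 8.33 = 270.77 kPa.
q_ult = 201.97 + 270.77 = 472.74 kPa.

q_ult ≈ 470 kPa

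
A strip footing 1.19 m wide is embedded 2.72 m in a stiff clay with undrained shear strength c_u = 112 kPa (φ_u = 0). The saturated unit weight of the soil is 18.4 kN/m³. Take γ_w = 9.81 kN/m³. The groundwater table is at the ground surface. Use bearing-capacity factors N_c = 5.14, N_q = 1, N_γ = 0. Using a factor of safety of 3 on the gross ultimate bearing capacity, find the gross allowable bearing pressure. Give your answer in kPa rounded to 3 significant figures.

q_all ≈ 200 kPa

With the water table at the surface the whole profile is submerged: γ' = 18.4 − 9.81 = 8.59 kN/m³, so q = γ'·D_f = 23.365 kPa.
q_ult = c·N_c + q·N_q
     = 112 × 5.14 + 23.365 × 1
     = 575.68 + 23.365 = 599.04 kPa.
q_all = 599.04 / 3 = 199.68 kPa.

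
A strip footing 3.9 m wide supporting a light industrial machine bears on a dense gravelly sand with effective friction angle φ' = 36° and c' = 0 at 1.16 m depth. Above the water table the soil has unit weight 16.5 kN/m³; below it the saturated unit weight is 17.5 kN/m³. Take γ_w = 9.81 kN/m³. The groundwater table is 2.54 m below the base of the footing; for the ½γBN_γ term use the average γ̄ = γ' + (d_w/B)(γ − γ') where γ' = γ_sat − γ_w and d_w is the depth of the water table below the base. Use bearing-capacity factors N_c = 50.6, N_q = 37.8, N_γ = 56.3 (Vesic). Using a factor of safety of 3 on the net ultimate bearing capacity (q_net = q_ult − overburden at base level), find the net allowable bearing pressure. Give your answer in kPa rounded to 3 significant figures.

q = γ·D_f = 16.5 × 1.16 = 19.14 kPa.
γ' = 7.69 kN/m³; averaging over the depth B below the base, γ̄ = γ' + (d_w/B)(γ − γ') = 13.428 kN/m³.
q·N_q = 19.14 × 37.8 = 723.49 kPa
0.5·γ·B·N_γ = 0.5 × 13.428 × 3.9 × 56.3 = 1474.2 kPa
q_ult = 723.49 + 1474.2 = 2197.7 kPa.
q_net = 2197.7 − 19.14 = 2178.5 kPa.
q_all(net) = 2178.5 / 3 = 726.17 kPa.

q_all(net) ≈ 726 kPa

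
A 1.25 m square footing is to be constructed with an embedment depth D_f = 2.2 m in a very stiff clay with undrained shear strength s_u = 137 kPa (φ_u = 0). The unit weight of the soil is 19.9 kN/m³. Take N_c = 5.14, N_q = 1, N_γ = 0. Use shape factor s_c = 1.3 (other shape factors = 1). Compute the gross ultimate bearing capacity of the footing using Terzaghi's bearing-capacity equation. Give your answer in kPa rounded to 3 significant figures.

q_ult ≈ 959 kPa

Effective surcharge at the founding depth q = γ·D_f = 19.9 × 2.2 = 43.78 kPa.
q_ult = c·N_c·s_c + q·N_q
     = 137 × 5.14 × 1.3 + 43.78 × 1
     = 915.43 + 43.78 = 959.21 kPa.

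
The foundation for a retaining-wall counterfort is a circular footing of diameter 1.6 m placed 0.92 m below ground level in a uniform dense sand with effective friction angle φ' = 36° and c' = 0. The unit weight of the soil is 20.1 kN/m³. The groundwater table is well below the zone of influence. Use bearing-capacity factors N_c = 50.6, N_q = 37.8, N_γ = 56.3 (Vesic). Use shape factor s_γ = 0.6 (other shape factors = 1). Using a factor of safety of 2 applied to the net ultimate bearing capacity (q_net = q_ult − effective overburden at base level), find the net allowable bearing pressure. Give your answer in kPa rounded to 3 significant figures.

q_all(net) ≈ 612 kPa

Overburden at base level: q = 20.1 × 0.92 = 18.492 kPa.
Surcharge term q·N_q = 18.492 × 37.8 = 699 kPa; self-weight term 0.5·γ·B·N_γ·s_γ = 0.5 × 20.1 × 1.6 × 56.3 × 0.6 = 543.18 kPa.
q_ult = 699 + 543.18 = 1242.2 kPa.
Net ultimate: q_net = 1242.2 − 18.492 = 1223.7 kPa.
q_all(net) = 1223.7 / 2 = 611.84 kPa.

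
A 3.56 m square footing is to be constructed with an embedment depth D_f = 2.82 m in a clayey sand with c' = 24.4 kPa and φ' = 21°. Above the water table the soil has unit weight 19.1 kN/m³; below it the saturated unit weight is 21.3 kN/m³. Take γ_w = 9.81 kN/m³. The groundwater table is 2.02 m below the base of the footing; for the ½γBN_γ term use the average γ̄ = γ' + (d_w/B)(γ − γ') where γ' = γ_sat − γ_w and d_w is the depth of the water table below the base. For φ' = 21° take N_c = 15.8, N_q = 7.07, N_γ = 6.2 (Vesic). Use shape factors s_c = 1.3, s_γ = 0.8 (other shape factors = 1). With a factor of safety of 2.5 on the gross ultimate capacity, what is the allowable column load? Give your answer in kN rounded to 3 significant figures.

P_all ≈ 5180 kN

Effective surcharge at the founding depth q = γ·D_f = 19.1 × 2.82 = 53.862 kPa.
With d_w = 2.02 m < B, γ̄ = 11.49 + (2.02/3.56) × (19.1 − 11.49) = 15.808 kN/m³.
q_ult = c·N_c·s_c + q·N_q + 0.5·γ·B·N_γ·s_γ
     = 24.4 × 15.8 × 1.3 + 53.862 × 7.07 + 0.5 × 15.808 × 3.56 × 6.2 × 0.8
     = 501.18 + 380.8 + 139.57 = 1021.5 kPa.
Gross allowable pressure q_all = 1021.5 / 2.5 = 408.62 kPa.
Footing area = 12.6736 m², so allowable column load = 408.62 × 12.6736 = 5178.7 kN.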